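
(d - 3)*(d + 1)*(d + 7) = d^3 + 5*d^2 - 17*d - 21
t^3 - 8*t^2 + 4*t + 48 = (t - 6)*(t - 4)*(t + 2)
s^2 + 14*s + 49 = (s + 7)^2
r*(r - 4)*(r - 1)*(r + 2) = r^4 - 3*r^3 - 6*r^2 + 8*r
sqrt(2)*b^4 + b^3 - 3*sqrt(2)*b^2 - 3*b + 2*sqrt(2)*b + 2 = (b - 1)^2*(b + 2)*(sqrt(2)*b + 1)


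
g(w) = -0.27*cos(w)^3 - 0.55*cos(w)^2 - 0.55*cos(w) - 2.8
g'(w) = 0.81*sin(w)*cos(w)^2 + 1.1*sin(w)*cos(w) + 0.55*sin(w)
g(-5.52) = -3.59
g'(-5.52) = 1.22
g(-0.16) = -4.14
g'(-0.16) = -0.39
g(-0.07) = -4.16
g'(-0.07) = -0.17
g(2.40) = -2.59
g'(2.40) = 0.12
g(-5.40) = -3.44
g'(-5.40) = 1.22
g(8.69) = -2.58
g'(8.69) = 0.12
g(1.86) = -2.68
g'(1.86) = 0.29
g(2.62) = -2.56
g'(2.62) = 0.10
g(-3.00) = -2.53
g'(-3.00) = -0.04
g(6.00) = -4.07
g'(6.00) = -0.66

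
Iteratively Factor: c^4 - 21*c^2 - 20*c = (c)*(c^3 - 21*c - 20) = c*(c - 5)*(c^2 + 5*c + 4) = c*(c - 5)*(c + 4)*(c + 1)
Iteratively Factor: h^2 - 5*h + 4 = (h - 1)*(h - 4)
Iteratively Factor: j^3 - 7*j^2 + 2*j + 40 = (j - 4)*(j^2 - 3*j - 10) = (j - 5)*(j - 4)*(j + 2)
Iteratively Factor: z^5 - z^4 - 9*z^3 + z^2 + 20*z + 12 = (z + 2)*(z^4 - 3*z^3 - 3*z^2 + 7*z + 6) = (z - 3)*(z + 2)*(z^3 - 3*z - 2) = (z - 3)*(z - 2)*(z + 2)*(z^2 + 2*z + 1) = (z - 3)*(z - 2)*(z + 1)*(z + 2)*(z + 1)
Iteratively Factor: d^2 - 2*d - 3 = (d + 1)*(d - 3)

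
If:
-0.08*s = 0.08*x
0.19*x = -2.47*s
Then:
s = 0.00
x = 0.00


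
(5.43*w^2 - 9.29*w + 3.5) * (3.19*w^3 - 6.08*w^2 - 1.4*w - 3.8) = 17.3217*w^5 - 62.6495*w^4 + 60.0462*w^3 - 28.908*w^2 + 30.402*w - 13.3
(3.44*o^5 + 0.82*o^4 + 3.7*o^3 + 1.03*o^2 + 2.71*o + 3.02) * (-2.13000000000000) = -7.3272*o^5 - 1.7466*o^4 - 7.881*o^3 - 2.1939*o^2 - 5.7723*o - 6.4326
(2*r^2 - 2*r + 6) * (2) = 4*r^2 - 4*r + 12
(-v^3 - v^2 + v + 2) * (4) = -4*v^3 - 4*v^2 + 4*v + 8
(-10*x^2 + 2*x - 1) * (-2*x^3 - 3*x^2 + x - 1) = 20*x^5 + 26*x^4 - 14*x^3 + 15*x^2 - 3*x + 1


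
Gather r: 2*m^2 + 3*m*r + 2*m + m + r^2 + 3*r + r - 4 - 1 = 2*m^2 + 3*m + r^2 + r*(3*m + 4) - 5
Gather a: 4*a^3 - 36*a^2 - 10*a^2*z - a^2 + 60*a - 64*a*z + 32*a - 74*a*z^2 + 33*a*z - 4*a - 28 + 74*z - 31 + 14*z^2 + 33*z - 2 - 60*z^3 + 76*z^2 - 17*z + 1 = 4*a^3 + a^2*(-10*z - 37) + a*(-74*z^2 - 31*z + 88) - 60*z^3 + 90*z^2 + 90*z - 60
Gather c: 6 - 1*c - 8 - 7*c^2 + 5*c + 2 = -7*c^2 + 4*c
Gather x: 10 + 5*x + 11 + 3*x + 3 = 8*x + 24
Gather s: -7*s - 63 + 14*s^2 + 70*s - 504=14*s^2 + 63*s - 567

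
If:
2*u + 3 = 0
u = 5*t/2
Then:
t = -3/5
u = -3/2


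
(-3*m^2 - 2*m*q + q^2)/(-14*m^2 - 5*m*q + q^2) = (3*m^2 + 2*m*q - q^2)/(14*m^2 + 5*m*q - q^2)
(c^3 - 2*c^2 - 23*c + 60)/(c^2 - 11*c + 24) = (c^2 + c - 20)/(c - 8)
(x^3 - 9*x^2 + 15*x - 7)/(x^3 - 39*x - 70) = (x^2 - 2*x + 1)/(x^2 + 7*x + 10)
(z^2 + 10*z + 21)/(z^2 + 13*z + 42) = (z + 3)/(z + 6)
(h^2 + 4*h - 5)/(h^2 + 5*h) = (h - 1)/h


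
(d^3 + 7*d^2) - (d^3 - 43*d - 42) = 7*d^2 + 43*d + 42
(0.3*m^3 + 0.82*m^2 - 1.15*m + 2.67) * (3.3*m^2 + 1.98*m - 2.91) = 0.99*m^5 + 3.3*m^4 - 3.0444*m^3 + 4.1478*m^2 + 8.6331*m - 7.7697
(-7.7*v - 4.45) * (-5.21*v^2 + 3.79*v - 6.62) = 40.117*v^3 - 5.9985*v^2 + 34.1085*v + 29.459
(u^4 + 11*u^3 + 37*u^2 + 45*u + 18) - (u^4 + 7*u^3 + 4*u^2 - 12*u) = 4*u^3 + 33*u^2 + 57*u + 18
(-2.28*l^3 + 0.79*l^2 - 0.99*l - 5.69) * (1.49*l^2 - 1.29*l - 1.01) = -3.3972*l^5 + 4.1183*l^4 - 0.1914*l^3 - 7.9989*l^2 + 8.34*l + 5.7469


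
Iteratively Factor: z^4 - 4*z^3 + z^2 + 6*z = (z - 2)*(z^3 - 2*z^2 - 3*z) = (z - 2)*(z + 1)*(z^2 - 3*z) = z*(z - 2)*(z + 1)*(z - 3)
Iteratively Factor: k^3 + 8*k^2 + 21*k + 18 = (k + 3)*(k^2 + 5*k + 6) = (k + 2)*(k + 3)*(k + 3)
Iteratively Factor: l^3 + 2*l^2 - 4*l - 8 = (l + 2)*(l^2 - 4) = (l + 2)^2*(l - 2)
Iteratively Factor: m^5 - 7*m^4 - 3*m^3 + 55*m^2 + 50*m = (m + 2)*(m^4 - 9*m^3 + 15*m^2 + 25*m) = (m + 1)*(m + 2)*(m^3 - 10*m^2 + 25*m) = (m - 5)*(m + 1)*(m + 2)*(m^2 - 5*m) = m*(m - 5)*(m + 1)*(m + 2)*(m - 5)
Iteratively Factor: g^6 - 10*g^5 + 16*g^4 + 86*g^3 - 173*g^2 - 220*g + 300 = (g - 1)*(g^5 - 9*g^4 + 7*g^3 + 93*g^2 - 80*g - 300) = (g - 1)*(g + 2)*(g^4 - 11*g^3 + 29*g^2 + 35*g - 150) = (g - 5)*(g - 1)*(g + 2)*(g^3 - 6*g^2 - g + 30) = (g - 5)^2*(g - 1)*(g + 2)*(g^2 - g - 6) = (g - 5)^2*(g - 1)*(g + 2)^2*(g - 3)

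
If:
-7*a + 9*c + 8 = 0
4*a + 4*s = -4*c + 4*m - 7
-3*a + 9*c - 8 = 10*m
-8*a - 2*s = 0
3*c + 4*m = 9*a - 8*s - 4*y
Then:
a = 443/472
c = -75/472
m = -289/236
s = -443/118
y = 5175/472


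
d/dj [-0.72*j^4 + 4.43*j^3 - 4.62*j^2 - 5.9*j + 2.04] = -2.88*j^3 + 13.29*j^2 - 9.24*j - 5.9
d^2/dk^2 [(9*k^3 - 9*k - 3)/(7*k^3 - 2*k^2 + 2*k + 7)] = 6*(42*k^6 - 567*k^5 - 1050*k^4 + 196*k^3 + 954*k^2 + 474*k + 24)/(343*k^9 - 294*k^8 + 378*k^7 + 853*k^6 - 480*k^5 + 648*k^4 + 869*k^3 - 210*k^2 + 294*k + 343)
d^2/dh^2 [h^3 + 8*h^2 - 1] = 6*h + 16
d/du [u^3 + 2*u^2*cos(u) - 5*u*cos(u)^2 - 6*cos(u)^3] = -2*u^2*sin(u) + 3*u^2 + 5*u*sin(2*u) + 4*u*cos(u) + 18*sin(u)*cos(u)^2 - 5*cos(u)^2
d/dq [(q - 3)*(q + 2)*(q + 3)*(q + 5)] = 4*q^3 + 21*q^2 + 2*q - 63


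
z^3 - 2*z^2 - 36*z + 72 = (z - 6)*(z - 2)*(z + 6)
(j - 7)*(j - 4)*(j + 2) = j^3 - 9*j^2 + 6*j + 56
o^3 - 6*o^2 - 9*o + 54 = (o - 6)*(o - 3)*(o + 3)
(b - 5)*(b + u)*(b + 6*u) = b^3 + 7*b^2*u - 5*b^2 + 6*b*u^2 - 35*b*u - 30*u^2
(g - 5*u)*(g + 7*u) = g^2 + 2*g*u - 35*u^2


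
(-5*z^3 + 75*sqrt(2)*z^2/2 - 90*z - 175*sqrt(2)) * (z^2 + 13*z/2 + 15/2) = -5*z^5 - 65*z^4/2 + 75*sqrt(2)*z^4/2 - 255*z^3/2 + 975*sqrt(2)*z^3/4 - 585*z^2 + 425*sqrt(2)*z^2/4 - 2275*sqrt(2)*z/2 - 675*z - 2625*sqrt(2)/2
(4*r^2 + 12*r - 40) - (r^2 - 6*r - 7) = 3*r^2 + 18*r - 33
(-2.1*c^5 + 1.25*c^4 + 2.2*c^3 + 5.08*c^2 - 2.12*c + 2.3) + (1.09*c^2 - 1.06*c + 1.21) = -2.1*c^5 + 1.25*c^4 + 2.2*c^3 + 6.17*c^2 - 3.18*c + 3.51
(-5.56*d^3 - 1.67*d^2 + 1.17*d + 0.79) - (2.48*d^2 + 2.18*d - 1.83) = -5.56*d^3 - 4.15*d^2 - 1.01*d + 2.62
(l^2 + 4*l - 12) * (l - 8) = l^3 - 4*l^2 - 44*l + 96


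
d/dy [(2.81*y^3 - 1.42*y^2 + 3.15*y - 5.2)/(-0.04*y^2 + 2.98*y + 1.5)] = (-0.1124*y^4 + 16.7476*y^3 + 8.5394*y^2 - 4.676*y + 20.221)/(0.0016*y^4 - 0.2384*y^3 + 8.7604*y^2 + 8.94*y + 2.25)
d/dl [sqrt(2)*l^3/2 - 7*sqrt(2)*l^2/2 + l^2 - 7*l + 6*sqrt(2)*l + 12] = 3*sqrt(2)*l^2/2 - 7*sqrt(2)*l + 2*l - 7 + 6*sqrt(2)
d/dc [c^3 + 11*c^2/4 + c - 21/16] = 3*c^2 + 11*c/2 + 1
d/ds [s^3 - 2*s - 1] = 3*s^2 - 2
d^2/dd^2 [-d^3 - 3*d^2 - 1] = -6*d - 6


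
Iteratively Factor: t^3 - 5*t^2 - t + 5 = (t - 5)*(t^2 - 1) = (t - 5)*(t - 1)*(t + 1)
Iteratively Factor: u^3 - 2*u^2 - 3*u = (u + 1)*(u^2 - 3*u) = u*(u + 1)*(u - 3)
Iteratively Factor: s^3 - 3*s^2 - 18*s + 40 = (s - 5)*(s^2 + 2*s - 8) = (s - 5)*(s + 4)*(s - 2)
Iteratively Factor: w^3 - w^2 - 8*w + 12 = (w - 2)*(w^2 + w - 6) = (w - 2)*(w + 3)*(w - 2)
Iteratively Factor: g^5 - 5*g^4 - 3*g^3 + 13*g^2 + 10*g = (g)*(g^4 - 5*g^3 - 3*g^2 + 13*g + 10) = g*(g - 2)*(g^3 - 3*g^2 - 9*g - 5) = g*(g - 2)*(g + 1)*(g^2 - 4*g - 5) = g*(g - 2)*(g + 1)^2*(g - 5)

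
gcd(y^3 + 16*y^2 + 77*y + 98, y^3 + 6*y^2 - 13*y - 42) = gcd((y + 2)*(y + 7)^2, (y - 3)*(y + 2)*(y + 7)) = y^2 + 9*y + 14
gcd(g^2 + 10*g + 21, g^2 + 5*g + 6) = g + 3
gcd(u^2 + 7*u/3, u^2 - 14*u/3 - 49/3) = u + 7/3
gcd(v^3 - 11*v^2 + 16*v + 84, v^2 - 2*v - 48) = 1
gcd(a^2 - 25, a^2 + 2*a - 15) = a + 5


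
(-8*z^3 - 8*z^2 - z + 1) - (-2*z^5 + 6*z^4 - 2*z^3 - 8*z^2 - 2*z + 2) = 2*z^5 - 6*z^4 - 6*z^3 + z - 1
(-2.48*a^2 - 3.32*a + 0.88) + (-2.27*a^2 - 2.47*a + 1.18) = -4.75*a^2 - 5.79*a + 2.06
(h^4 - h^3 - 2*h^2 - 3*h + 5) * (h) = h^5 - h^4 - 2*h^3 - 3*h^2 + 5*h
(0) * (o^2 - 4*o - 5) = 0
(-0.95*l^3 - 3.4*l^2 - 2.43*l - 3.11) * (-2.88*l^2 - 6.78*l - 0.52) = 2.736*l^5 + 16.233*l^4 + 30.5444*l^3 + 27.2002*l^2 + 22.3494*l + 1.6172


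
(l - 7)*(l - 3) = l^2 - 10*l + 21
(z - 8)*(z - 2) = z^2 - 10*z + 16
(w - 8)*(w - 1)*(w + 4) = w^3 - 5*w^2 - 28*w + 32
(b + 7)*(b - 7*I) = b^2 + 7*b - 7*I*b - 49*I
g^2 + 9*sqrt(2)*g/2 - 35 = (g - 5*sqrt(2)/2)*(g + 7*sqrt(2))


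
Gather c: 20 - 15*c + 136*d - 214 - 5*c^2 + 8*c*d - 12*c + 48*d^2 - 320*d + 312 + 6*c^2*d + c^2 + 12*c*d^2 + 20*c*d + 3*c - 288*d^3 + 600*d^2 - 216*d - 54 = c^2*(6*d - 4) + c*(12*d^2 + 28*d - 24) - 288*d^3 + 648*d^2 - 400*d + 64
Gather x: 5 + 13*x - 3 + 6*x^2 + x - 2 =6*x^2 + 14*x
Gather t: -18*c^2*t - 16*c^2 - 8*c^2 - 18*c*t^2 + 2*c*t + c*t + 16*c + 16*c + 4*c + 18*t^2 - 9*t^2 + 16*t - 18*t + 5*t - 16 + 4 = -24*c^2 + 36*c + t^2*(9 - 18*c) + t*(-18*c^2 + 3*c + 3) - 12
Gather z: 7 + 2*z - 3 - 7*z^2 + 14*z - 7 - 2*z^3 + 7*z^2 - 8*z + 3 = -2*z^3 + 8*z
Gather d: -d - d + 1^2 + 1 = 2 - 2*d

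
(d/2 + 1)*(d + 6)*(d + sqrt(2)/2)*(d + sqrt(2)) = d^4/2 + 3*sqrt(2)*d^3/4 + 4*d^3 + 13*d^2/2 + 6*sqrt(2)*d^2 + 4*d + 9*sqrt(2)*d + 6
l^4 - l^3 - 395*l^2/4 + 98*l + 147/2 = (l - 3/2)*(l + 1/2)*(l - 7*sqrt(2))*(l + 7*sqrt(2))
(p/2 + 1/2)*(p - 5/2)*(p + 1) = p^3/2 - p^2/4 - 2*p - 5/4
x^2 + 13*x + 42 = (x + 6)*(x + 7)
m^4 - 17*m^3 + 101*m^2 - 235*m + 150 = (m - 6)*(m - 5)^2*(m - 1)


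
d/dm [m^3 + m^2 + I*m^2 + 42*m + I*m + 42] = 3*m^2 + 2*m*(1 + I) + 42 + I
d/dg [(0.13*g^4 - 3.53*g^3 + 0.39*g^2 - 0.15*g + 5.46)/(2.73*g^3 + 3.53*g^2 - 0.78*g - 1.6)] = (0.3549*g^6 + 0.917799999999996*g^5 - 13.8298*g^4 + 5.4938*g^3 - 27.5481*g^2 - 39.7956*g + 4.4988)/(7.4529*g^6 + 19.2738*g^5 + 8.2021*g^4 - 14.2428*g^3 - 10.6876*g^2 + 2.496*g + 2.56)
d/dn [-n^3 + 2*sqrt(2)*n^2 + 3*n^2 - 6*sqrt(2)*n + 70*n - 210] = -3*n^2 + 4*sqrt(2)*n + 6*n - 6*sqrt(2) + 70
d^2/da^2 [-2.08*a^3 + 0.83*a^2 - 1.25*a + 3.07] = 1.66 - 12.48*a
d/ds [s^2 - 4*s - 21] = 2*s - 4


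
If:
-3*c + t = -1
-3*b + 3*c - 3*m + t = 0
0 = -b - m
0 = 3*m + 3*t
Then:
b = -1/2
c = 1/6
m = 1/2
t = -1/2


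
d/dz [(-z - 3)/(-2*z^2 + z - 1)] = (2*z^2 - z - (z + 3)*(4*z - 1) + 1)/(2*z^2 - z + 1)^2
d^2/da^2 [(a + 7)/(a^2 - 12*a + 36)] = 2*(a + 33)/(a^4 - 24*a^3 + 216*a^2 - 864*a + 1296)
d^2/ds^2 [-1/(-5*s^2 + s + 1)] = 2*(25*s^2 - 5*s - (10*s - 1)^2 - 5)/(-5*s^2 + s + 1)^3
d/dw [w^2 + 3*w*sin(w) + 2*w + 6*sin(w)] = 3*w*cos(w) + 2*w + 3*sin(w) + 6*cos(w) + 2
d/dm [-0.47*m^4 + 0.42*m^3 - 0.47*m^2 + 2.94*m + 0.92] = -1.88*m^3 + 1.26*m^2 - 0.94*m + 2.94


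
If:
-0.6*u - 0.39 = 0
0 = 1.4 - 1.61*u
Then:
No Solution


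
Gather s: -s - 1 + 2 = 1 - s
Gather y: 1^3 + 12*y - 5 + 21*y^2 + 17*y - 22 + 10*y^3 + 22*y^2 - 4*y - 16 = 10*y^3 + 43*y^2 + 25*y - 42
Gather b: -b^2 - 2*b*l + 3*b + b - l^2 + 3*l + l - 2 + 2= -b^2 + b*(4 - 2*l) - l^2 + 4*l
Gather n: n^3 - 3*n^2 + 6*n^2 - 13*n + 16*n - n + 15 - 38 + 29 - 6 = n^3 + 3*n^2 + 2*n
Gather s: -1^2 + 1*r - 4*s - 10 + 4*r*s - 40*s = r + s*(4*r - 44) - 11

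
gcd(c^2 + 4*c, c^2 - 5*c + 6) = 1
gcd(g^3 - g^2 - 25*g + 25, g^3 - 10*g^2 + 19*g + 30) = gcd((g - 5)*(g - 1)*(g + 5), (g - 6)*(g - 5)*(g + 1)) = g - 5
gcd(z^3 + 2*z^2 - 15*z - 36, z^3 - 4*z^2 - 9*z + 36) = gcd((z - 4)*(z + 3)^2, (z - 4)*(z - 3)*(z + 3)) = z^2 - z - 12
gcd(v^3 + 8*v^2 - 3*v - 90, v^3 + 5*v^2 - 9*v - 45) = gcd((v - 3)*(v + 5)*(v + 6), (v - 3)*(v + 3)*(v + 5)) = v^2 + 2*v - 15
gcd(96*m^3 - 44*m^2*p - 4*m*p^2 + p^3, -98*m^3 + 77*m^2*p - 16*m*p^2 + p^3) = -2*m + p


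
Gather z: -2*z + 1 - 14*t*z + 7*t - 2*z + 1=7*t + z*(-14*t - 4) + 2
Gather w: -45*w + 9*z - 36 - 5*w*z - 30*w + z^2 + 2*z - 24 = w*(-5*z - 75) + z^2 + 11*z - 60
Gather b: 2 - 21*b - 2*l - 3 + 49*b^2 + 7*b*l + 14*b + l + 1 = 49*b^2 + b*(7*l - 7) - l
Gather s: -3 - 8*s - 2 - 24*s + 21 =16 - 32*s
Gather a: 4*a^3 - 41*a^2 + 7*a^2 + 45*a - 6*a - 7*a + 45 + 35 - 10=4*a^3 - 34*a^2 + 32*a + 70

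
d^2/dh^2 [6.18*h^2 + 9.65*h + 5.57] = 12.3600000000000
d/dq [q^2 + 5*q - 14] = 2*q + 5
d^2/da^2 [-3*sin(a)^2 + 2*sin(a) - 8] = -2*sin(a) - 6*cos(2*a)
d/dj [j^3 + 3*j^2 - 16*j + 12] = 3*j^2 + 6*j - 16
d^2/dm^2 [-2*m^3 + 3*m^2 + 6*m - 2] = 6 - 12*m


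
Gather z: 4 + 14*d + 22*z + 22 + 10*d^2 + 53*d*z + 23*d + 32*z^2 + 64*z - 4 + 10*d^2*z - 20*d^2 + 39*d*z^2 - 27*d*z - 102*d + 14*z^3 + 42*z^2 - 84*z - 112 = -10*d^2 - 65*d + 14*z^3 + z^2*(39*d + 74) + z*(10*d^2 + 26*d + 2) - 90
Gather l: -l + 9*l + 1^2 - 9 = 8*l - 8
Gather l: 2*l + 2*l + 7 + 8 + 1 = 4*l + 16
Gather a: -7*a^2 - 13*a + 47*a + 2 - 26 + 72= -7*a^2 + 34*a + 48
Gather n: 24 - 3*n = 24 - 3*n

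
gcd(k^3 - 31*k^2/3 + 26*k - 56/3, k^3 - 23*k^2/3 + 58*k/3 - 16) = k - 2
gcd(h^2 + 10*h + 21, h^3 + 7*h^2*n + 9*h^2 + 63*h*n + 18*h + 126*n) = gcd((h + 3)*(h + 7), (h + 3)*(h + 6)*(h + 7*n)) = h + 3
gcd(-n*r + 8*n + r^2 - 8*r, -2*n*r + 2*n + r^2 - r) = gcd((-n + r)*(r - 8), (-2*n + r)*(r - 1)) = 1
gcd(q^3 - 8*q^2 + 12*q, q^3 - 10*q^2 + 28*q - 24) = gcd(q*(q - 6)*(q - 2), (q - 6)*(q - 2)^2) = q^2 - 8*q + 12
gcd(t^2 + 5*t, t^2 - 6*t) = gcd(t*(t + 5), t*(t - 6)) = t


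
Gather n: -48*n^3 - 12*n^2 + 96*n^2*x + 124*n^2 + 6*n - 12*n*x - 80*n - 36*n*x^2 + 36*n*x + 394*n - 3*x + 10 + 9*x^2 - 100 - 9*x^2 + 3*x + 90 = -48*n^3 + n^2*(96*x + 112) + n*(-36*x^2 + 24*x + 320)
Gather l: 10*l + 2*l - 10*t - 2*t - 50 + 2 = 12*l - 12*t - 48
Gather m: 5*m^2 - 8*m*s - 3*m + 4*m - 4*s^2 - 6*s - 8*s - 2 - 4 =5*m^2 + m*(1 - 8*s) - 4*s^2 - 14*s - 6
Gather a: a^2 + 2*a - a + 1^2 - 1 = a^2 + a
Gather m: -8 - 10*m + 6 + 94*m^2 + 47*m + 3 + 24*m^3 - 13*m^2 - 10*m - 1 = 24*m^3 + 81*m^2 + 27*m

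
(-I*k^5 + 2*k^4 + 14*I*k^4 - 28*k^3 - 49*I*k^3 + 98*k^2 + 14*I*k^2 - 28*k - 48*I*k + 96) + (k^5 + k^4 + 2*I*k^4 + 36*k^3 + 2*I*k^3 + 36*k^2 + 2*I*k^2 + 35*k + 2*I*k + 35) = k^5 - I*k^5 + 3*k^4 + 16*I*k^4 + 8*k^3 - 47*I*k^3 + 134*k^2 + 16*I*k^2 + 7*k - 46*I*k + 131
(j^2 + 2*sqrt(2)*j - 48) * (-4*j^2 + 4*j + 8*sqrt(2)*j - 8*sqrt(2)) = -4*j^4 + 4*j^3 + 224*j^2 - 384*sqrt(2)*j - 224*j + 384*sqrt(2)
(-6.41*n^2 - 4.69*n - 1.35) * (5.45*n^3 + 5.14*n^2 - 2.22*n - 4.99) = -34.9345*n^5 - 58.5079*n^4 - 17.2339*n^3 + 35.4587*n^2 + 26.4001*n + 6.7365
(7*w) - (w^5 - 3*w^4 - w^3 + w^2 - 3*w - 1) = -w^5 + 3*w^4 + w^3 - w^2 + 10*w + 1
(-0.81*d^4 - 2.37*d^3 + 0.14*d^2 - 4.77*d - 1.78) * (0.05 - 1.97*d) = 1.5957*d^5 + 4.6284*d^4 - 0.3943*d^3 + 9.4039*d^2 + 3.2681*d - 0.089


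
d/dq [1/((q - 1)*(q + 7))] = 2*(-q - 3)/(q^4 + 12*q^3 + 22*q^2 - 84*q + 49)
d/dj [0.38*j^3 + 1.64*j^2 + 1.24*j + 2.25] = 1.14*j^2 + 3.28*j + 1.24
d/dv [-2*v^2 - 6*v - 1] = -4*v - 6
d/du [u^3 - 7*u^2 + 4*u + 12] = 3*u^2 - 14*u + 4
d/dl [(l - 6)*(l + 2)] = 2*l - 4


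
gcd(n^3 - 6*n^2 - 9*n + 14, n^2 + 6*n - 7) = n - 1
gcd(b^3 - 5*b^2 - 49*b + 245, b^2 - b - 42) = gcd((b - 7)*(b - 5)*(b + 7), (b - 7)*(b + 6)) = b - 7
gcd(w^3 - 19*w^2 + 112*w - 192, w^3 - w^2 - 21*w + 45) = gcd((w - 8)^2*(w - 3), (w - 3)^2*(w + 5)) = w - 3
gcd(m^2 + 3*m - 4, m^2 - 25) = 1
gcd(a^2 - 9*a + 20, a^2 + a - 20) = a - 4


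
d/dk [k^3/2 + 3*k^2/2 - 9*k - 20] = 3*k^2/2 + 3*k - 9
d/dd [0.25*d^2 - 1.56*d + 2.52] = 0.5*d - 1.56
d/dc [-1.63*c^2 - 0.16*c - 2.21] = -3.26*c - 0.16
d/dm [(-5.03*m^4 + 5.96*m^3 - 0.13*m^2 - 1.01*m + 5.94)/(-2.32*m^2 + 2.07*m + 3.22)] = (23.3392*m^5 - 45.0635*m^4 - 40.112*m^3 + 54.9613*m^2 + 26.7244*m - 15.548)/(5.3824*m^4 - 9.6048*m^3 - 10.6559*m^2 + 13.3308*m + 10.3684)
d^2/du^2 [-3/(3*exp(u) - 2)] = (-27*exp(u) - 18)*exp(u)/(3*exp(u) - 2)^3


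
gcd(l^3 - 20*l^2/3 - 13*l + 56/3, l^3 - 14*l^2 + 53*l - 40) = l^2 - 9*l + 8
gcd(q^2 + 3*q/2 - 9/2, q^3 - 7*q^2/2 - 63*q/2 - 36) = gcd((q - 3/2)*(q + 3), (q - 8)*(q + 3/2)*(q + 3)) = q + 3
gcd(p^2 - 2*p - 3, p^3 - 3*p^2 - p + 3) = p^2 - 2*p - 3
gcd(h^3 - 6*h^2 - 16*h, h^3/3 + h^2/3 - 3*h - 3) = 1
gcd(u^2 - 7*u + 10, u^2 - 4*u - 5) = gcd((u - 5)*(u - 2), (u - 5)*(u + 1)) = u - 5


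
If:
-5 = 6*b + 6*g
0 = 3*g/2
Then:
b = -5/6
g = 0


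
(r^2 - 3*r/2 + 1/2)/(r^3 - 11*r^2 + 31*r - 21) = (r - 1/2)/(r^2 - 10*r + 21)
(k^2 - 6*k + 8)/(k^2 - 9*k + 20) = (k - 2)/(k - 5)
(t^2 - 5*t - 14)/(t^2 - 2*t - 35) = (t + 2)/(t + 5)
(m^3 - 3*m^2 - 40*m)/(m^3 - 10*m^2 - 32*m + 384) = m*(m + 5)/(m^2 - 2*m - 48)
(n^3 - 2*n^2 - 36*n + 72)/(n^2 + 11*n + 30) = (n^2 - 8*n + 12)/(n + 5)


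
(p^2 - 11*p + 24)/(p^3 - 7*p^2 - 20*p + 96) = 1/(p + 4)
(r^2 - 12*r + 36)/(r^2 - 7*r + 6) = (r - 6)/(r - 1)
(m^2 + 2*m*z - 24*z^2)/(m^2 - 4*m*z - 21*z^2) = (-m^2 - 2*m*z + 24*z^2)/(-m^2 + 4*m*z + 21*z^2)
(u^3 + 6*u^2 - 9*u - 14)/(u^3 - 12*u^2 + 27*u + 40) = (u^2 + 5*u - 14)/(u^2 - 13*u + 40)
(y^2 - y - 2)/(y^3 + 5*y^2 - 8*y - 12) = 1/(y + 6)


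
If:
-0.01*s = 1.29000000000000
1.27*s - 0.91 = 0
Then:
No Solution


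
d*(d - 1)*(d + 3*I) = d^3 - d^2 + 3*I*d^2 - 3*I*d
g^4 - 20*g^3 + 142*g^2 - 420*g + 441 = (g - 7)^2*(g - 3)^2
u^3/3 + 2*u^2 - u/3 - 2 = (u/3 + 1/3)*(u - 1)*(u + 6)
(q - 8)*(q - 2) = q^2 - 10*q + 16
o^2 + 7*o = o*(o + 7)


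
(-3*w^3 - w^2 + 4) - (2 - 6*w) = -3*w^3 - w^2 + 6*w + 2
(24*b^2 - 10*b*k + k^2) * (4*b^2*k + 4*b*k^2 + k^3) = 96*b^4*k + 56*b^3*k^2 - 12*b^2*k^3 - 6*b*k^4 + k^5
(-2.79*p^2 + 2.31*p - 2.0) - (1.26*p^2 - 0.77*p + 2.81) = -4.05*p^2 + 3.08*p - 4.81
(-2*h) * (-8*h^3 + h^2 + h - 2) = 16*h^4 - 2*h^3 - 2*h^2 + 4*h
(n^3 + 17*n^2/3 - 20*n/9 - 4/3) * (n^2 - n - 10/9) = n^5 + 14*n^4/3 - 9*n^3 - 146*n^2/27 + 308*n/81 + 40/27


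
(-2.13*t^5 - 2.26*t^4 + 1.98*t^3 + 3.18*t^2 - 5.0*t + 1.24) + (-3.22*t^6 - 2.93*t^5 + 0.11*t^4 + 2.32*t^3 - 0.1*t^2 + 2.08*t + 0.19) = -3.22*t^6 - 5.06*t^5 - 2.15*t^4 + 4.3*t^3 + 3.08*t^2 - 2.92*t + 1.43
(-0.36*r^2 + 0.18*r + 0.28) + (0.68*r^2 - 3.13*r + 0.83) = 0.32*r^2 - 2.95*r + 1.11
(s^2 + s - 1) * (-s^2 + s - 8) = -s^4 - 6*s^2 - 9*s + 8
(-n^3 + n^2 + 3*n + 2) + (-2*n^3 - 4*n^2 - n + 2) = -3*n^3 - 3*n^2 + 2*n + 4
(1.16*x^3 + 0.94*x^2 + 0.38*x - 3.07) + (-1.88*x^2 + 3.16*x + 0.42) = 1.16*x^3 - 0.94*x^2 + 3.54*x - 2.65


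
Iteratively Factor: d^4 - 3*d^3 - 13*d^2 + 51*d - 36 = (d - 3)*(d^3 - 13*d + 12) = (d - 3)^2*(d^2 + 3*d - 4) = (d - 3)^2*(d - 1)*(d + 4)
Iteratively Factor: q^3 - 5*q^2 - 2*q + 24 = (q + 2)*(q^2 - 7*q + 12) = (q - 4)*(q + 2)*(q - 3)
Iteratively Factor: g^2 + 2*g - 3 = (g + 3)*(g - 1)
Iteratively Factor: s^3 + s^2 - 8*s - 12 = (s + 2)*(s^2 - s - 6) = (s + 2)^2*(s - 3)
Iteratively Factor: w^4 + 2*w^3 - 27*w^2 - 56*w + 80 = (w + 4)*(w^3 - 2*w^2 - 19*w + 20) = (w - 5)*(w + 4)*(w^2 + 3*w - 4) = (w - 5)*(w - 1)*(w + 4)*(w + 4)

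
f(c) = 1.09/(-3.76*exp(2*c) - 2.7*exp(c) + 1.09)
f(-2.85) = 1.18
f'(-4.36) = 0.03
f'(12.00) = 0.00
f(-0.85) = -1.45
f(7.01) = -0.00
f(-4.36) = 1.03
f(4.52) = -0.00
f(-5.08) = 1.02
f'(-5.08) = 0.02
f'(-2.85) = 0.23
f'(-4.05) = 0.05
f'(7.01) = 0.00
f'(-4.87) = 0.02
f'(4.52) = 0.00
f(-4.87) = 1.02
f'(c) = 1.09*(7.52*exp(2*c) + 2.7*exp(c))/(-3.76*exp(2*c) - 2.7*exp(c) + 1.09)^2 = (8.1968*exp(c) + 2.943)*exp(c)/(3.76*exp(2*c) + 2.7*exp(c) - 1.09)^2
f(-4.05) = 1.05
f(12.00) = 0.00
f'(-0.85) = 4.89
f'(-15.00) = 0.00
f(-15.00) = 1.00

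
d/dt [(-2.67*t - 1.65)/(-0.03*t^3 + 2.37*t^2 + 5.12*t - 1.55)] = (-0.1602*t^3 + 6.1794*t^2 + 7.821*t + 12.5865)/(0.0009*t^6 - 0.1422*t^5 + 5.3097*t^4 + 24.3618*t^3 + 18.8674*t^2 - 15.872*t + 2.4025)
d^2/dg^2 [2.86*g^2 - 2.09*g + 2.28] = 5.72000000000000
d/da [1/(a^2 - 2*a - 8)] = 2*(1 - a)/(-a^2 + 2*a + 8)^2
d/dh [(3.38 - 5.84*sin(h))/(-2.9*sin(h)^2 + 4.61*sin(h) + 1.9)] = (-16.936*sin(h)^2 + 19.604*sin(h) - 26.6778)*cos(h)/(8.41*sin(h)^4 - 26.738*sin(h)^3 + 10.2321*sin(h)^2 + 17.518*sin(h) + 3.61)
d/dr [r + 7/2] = 1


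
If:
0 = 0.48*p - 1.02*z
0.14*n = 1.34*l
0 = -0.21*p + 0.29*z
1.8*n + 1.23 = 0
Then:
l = -0.07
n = -0.68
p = 0.00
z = 0.00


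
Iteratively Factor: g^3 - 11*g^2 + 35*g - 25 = (g - 1)*(g^2 - 10*g + 25) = (g - 5)*(g - 1)*(g - 5)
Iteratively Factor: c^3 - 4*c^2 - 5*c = (c + 1)*(c^2 - 5*c) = c*(c + 1)*(c - 5)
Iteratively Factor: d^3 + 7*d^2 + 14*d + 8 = (d + 1)*(d^2 + 6*d + 8) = (d + 1)*(d + 2)*(d + 4)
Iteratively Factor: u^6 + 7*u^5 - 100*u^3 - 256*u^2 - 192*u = (u)*(u^5 + 7*u^4 - 100*u^2 - 256*u - 192) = u*(u + 2)*(u^4 + 5*u^3 - 10*u^2 - 80*u - 96) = u*(u + 2)*(u + 3)*(u^3 + 2*u^2 - 16*u - 32) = u*(u - 4)*(u + 2)*(u + 3)*(u^2 + 6*u + 8) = u*(u - 4)*(u + 2)*(u + 3)*(u + 4)*(u + 2)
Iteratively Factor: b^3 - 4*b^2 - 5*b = (b + 1)*(b^2 - 5*b) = (b - 5)*(b + 1)*(b)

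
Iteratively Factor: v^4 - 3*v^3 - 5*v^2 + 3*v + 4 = (v - 4)*(v^3 + v^2 - v - 1) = (v - 4)*(v - 1)*(v^2 + 2*v + 1) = (v - 4)*(v - 1)*(v + 1)*(v + 1)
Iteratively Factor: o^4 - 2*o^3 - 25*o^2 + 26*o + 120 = (o + 2)*(o^3 - 4*o^2 - 17*o + 60) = (o + 2)*(o + 4)*(o^2 - 8*o + 15) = (o - 3)*(o + 2)*(o + 4)*(o - 5)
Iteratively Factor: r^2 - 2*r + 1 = (r - 1)*(r - 1)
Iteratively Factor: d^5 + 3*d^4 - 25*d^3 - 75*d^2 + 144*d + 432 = (d - 3)*(d^4 + 6*d^3 - 7*d^2 - 96*d - 144) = (d - 3)*(d + 3)*(d^3 + 3*d^2 - 16*d - 48) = (d - 3)*(d + 3)*(d + 4)*(d^2 - d - 12) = (d - 3)*(d + 3)^2*(d + 4)*(d - 4)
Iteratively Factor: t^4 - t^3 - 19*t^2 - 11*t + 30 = (t - 1)*(t^3 - 19*t - 30) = (t - 5)*(t - 1)*(t^2 + 5*t + 6) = (t - 5)*(t - 1)*(t + 3)*(t + 2)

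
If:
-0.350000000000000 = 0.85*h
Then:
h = -0.41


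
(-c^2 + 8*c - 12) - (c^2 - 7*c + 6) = -2*c^2 + 15*c - 18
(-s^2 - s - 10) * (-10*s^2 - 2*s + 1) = 10*s^4 + 12*s^3 + 101*s^2 + 19*s - 10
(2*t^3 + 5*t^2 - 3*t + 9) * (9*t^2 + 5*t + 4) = 18*t^5 + 55*t^4 + 6*t^3 + 86*t^2 + 33*t + 36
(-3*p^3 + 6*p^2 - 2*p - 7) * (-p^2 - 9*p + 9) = 3*p^5 + 21*p^4 - 79*p^3 + 79*p^2 + 45*p - 63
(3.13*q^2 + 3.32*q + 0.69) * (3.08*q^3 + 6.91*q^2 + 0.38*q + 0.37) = 9.6404*q^5 + 31.8539*q^4 + 26.2558*q^3 + 7.1876*q^2 + 1.4906*q + 0.2553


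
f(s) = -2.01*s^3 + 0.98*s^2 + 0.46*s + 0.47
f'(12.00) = -844.34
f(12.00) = -3326.17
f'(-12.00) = -891.38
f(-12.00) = 3609.35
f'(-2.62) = -46.07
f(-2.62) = 42.14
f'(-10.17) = -643.15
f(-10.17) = 2211.41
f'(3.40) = -62.58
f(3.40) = -65.64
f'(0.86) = -2.31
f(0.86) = 0.31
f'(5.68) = -182.95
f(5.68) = -333.63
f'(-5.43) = -187.98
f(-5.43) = 348.67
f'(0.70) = -1.12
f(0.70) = 0.58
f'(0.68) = -1.00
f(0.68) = 0.60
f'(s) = -6.03*s^2 + 1.96*s + 0.46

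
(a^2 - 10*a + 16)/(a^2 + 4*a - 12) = (a - 8)/(a + 6)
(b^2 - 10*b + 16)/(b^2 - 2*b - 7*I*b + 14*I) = (b - 8)/(b - 7*I)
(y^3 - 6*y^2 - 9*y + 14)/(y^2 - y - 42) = (y^2 + y - 2)/(y + 6)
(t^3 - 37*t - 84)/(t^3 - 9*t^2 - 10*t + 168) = (t + 3)/(t - 6)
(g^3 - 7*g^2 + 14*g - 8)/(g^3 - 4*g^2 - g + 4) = (g - 2)/(g + 1)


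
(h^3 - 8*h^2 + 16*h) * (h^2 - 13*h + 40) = h^5 - 21*h^4 + 160*h^3 - 528*h^2 + 640*h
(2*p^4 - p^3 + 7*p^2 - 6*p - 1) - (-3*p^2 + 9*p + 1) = 2*p^4 - p^3 + 10*p^2 - 15*p - 2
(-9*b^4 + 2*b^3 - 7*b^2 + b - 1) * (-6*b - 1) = 54*b^5 - 3*b^4 + 40*b^3 + b^2 + 5*b + 1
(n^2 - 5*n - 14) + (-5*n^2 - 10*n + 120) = -4*n^2 - 15*n + 106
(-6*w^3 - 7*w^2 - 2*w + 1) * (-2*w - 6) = 12*w^4 + 50*w^3 + 46*w^2 + 10*w - 6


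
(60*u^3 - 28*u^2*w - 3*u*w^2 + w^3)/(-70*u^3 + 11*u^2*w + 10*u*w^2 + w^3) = (-6*u + w)/(7*u + w)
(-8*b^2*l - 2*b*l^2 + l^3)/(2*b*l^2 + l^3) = (-4*b + l)/l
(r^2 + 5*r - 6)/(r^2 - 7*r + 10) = (r^2 + 5*r - 6)/(r^2 - 7*r + 10)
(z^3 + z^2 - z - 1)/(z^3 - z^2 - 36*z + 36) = (z^2 + 2*z + 1)/(z^2 - 36)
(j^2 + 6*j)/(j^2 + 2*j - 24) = j/(j - 4)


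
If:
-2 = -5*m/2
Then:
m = 4/5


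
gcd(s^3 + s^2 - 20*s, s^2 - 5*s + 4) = s - 4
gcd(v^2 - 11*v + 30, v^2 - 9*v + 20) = v - 5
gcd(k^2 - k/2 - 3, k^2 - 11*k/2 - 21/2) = k + 3/2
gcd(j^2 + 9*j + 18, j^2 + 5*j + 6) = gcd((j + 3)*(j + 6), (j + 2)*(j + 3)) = j + 3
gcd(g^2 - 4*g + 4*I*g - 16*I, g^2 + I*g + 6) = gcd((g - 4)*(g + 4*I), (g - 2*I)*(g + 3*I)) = 1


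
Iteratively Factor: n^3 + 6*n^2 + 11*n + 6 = (n + 3)*(n^2 + 3*n + 2) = (n + 1)*(n + 3)*(n + 2)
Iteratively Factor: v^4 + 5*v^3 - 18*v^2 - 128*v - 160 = (v + 4)*(v^3 + v^2 - 22*v - 40) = (v + 4)^2*(v^2 - 3*v - 10) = (v + 2)*(v + 4)^2*(v - 5)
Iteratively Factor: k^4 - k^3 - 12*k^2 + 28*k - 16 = (k - 2)*(k^3 + k^2 - 10*k + 8) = (k - 2)*(k - 1)*(k^2 + 2*k - 8) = (k - 2)^2*(k - 1)*(k + 4)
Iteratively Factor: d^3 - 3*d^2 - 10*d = (d)*(d^2 - 3*d - 10) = d*(d + 2)*(d - 5)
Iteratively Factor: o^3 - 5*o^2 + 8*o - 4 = (o - 2)*(o^2 - 3*o + 2) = (o - 2)^2*(o - 1)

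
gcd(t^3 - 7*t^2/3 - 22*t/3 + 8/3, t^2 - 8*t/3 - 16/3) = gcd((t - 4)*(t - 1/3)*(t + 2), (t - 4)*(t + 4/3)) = t - 4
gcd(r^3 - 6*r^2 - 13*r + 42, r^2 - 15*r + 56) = r - 7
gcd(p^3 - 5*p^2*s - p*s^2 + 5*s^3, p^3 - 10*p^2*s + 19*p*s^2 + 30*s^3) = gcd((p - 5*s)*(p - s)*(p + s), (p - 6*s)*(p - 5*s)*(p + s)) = p^2 - 4*p*s - 5*s^2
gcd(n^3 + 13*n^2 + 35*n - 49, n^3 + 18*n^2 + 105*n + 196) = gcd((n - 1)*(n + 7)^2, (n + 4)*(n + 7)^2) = n^2 + 14*n + 49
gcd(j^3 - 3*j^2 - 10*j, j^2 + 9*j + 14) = j + 2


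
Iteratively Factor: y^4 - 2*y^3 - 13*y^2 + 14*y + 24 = (y + 3)*(y^3 - 5*y^2 + 2*y + 8) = (y - 4)*(y + 3)*(y^2 - y - 2) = (y - 4)*(y - 2)*(y + 3)*(y + 1)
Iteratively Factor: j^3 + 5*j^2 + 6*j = (j + 3)*(j^2 + 2*j) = j*(j + 3)*(j + 2)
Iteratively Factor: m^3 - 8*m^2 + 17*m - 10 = (m - 5)*(m^2 - 3*m + 2) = (m - 5)*(m - 2)*(m - 1)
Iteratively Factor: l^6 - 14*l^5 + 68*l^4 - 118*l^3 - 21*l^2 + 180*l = (l + 1)*(l^5 - 15*l^4 + 83*l^3 - 201*l^2 + 180*l) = (l - 3)*(l + 1)*(l^4 - 12*l^3 + 47*l^2 - 60*l) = (l - 4)*(l - 3)*(l + 1)*(l^3 - 8*l^2 + 15*l) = (l - 5)*(l - 4)*(l - 3)*(l + 1)*(l^2 - 3*l) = l*(l - 5)*(l - 4)*(l - 3)*(l + 1)*(l - 3)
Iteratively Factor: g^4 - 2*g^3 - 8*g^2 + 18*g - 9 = (g - 1)*(g^3 - g^2 - 9*g + 9) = (g - 1)^2*(g^2 - 9) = (g - 3)*(g - 1)^2*(g + 3)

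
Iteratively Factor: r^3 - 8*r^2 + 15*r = (r - 3)*(r^2 - 5*r) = (r - 5)*(r - 3)*(r)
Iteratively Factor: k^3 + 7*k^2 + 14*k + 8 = (k + 4)*(k^2 + 3*k + 2) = (k + 2)*(k + 4)*(k + 1)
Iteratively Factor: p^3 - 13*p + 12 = (p + 4)*(p^2 - 4*p + 3) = (p - 3)*(p + 4)*(p - 1)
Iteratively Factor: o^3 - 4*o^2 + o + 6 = (o - 2)*(o^2 - 2*o - 3) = (o - 2)*(o + 1)*(o - 3)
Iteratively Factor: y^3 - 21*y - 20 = (y + 4)*(y^2 - 4*y - 5) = (y - 5)*(y + 4)*(y + 1)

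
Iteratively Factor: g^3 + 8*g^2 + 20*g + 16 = (g + 2)*(g^2 + 6*g + 8) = (g + 2)^2*(g + 4)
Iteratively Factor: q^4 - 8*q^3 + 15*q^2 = (q)*(q^3 - 8*q^2 + 15*q) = q^2*(q^2 - 8*q + 15) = q^2*(q - 3)*(q - 5)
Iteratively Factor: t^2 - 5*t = (t - 5)*(t)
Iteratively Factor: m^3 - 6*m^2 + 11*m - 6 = (m - 3)*(m^2 - 3*m + 2) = (m - 3)*(m - 2)*(m - 1)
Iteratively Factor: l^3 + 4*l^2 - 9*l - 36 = (l + 3)*(l^2 + l - 12) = (l - 3)*(l + 3)*(l + 4)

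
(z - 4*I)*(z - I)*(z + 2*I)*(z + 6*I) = z^4 + 3*I*z^3 + 24*z^2 + 28*I*z + 48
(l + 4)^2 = l^2 + 8*l + 16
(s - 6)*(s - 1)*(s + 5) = s^3 - 2*s^2 - 29*s + 30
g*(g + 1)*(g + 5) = g^3 + 6*g^2 + 5*g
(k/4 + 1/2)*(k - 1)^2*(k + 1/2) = k^4/4 + k^3/8 - 3*k^2/4 + k/8 + 1/4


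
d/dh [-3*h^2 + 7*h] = 7 - 6*h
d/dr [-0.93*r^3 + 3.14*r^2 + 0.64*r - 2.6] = -2.79*r^2 + 6.28*r + 0.64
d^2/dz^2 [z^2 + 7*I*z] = 2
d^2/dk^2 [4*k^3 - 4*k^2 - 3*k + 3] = 24*k - 8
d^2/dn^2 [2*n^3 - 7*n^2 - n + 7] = 12*n - 14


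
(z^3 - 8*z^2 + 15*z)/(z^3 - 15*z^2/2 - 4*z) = 2*(-z^2 + 8*z - 15)/(-2*z^2 + 15*z + 8)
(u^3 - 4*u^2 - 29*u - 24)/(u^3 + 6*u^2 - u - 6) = (u^2 - 5*u - 24)/(u^2 + 5*u - 6)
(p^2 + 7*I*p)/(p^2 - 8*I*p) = (p + 7*I)/(p - 8*I)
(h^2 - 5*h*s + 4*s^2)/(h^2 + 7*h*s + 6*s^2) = (h^2 - 5*h*s + 4*s^2)/(h^2 + 7*h*s + 6*s^2)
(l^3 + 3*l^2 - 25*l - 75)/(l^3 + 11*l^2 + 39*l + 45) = (l - 5)/(l + 3)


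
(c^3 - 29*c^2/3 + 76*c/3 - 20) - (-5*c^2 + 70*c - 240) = c^3 - 14*c^2/3 - 134*c/3 + 220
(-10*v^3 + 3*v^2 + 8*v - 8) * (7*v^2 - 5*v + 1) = -70*v^5 + 71*v^4 + 31*v^3 - 93*v^2 + 48*v - 8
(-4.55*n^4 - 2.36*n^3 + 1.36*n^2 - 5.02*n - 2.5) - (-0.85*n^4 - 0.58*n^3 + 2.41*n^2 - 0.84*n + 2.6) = -3.7*n^4 - 1.78*n^3 - 1.05*n^2 - 4.18*n - 5.1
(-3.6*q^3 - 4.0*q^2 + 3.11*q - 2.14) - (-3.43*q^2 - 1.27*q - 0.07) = -3.6*q^3 - 0.57*q^2 + 4.38*q - 2.07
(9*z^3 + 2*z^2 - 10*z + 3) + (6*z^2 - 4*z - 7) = 9*z^3 + 8*z^2 - 14*z - 4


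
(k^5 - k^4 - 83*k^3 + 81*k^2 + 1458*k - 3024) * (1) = k^5 - k^4 - 83*k^3 + 81*k^2 + 1458*k - 3024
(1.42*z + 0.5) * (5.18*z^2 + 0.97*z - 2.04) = 7.3556*z^3 + 3.9674*z^2 - 2.4118*z - 1.02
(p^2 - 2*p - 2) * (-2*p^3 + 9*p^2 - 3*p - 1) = -2*p^5 + 13*p^4 - 17*p^3 - 13*p^2 + 8*p + 2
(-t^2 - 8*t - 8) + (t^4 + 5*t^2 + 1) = t^4 + 4*t^2 - 8*t - 7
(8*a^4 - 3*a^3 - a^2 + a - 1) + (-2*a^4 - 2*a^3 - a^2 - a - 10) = 6*a^4 - 5*a^3 - 2*a^2 - 11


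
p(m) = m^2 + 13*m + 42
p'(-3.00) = 7.00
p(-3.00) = 12.00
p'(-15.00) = -17.00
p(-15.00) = 72.00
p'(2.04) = 17.08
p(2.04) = 72.68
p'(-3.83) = 5.34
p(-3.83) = 6.88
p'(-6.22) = 0.56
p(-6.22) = -0.17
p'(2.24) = 17.48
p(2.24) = 76.14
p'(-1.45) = 10.10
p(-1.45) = 25.25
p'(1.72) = 16.44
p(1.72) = 67.32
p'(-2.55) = 7.90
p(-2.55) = 15.35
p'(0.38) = 13.76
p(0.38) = 47.08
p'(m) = 2*m + 13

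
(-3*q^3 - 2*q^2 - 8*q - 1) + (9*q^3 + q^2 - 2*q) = 6*q^3 - q^2 - 10*q - 1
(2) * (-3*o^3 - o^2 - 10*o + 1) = -6*o^3 - 2*o^2 - 20*o + 2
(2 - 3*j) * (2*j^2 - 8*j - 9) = -6*j^3 + 28*j^2 + 11*j - 18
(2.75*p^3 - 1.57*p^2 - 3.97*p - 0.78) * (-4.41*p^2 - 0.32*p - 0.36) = -12.1275*p^5 + 6.0437*p^4 + 17.0201*p^3 + 5.2754*p^2 + 1.6788*p + 0.2808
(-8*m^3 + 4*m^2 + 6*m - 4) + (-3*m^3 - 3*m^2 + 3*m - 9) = -11*m^3 + m^2 + 9*m - 13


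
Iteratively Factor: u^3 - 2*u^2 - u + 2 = (u + 1)*(u^2 - 3*u + 2) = (u - 1)*(u + 1)*(u - 2)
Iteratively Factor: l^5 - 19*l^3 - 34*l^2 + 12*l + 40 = (l - 5)*(l^4 + 5*l^3 + 6*l^2 - 4*l - 8) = (l - 5)*(l + 2)*(l^3 + 3*l^2 - 4) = (l - 5)*(l + 2)^2*(l^2 + l - 2) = (l - 5)*(l - 1)*(l + 2)^2*(l + 2)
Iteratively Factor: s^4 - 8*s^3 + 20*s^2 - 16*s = (s - 2)*(s^3 - 6*s^2 + 8*s) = (s - 4)*(s - 2)*(s^2 - 2*s) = (s - 4)*(s - 2)^2*(s)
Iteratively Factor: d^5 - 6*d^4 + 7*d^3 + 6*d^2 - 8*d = (d - 4)*(d^4 - 2*d^3 - d^2 + 2*d) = d*(d - 4)*(d^3 - 2*d^2 - d + 2) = d*(d - 4)*(d + 1)*(d^2 - 3*d + 2) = d*(d - 4)*(d - 1)*(d + 1)*(d - 2)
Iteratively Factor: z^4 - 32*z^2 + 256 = (z - 4)*(z^3 + 4*z^2 - 16*z - 64) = (z - 4)*(z + 4)*(z^2 - 16) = (z - 4)*(z + 4)^2*(z - 4)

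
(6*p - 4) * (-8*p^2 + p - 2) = -48*p^3 + 38*p^2 - 16*p + 8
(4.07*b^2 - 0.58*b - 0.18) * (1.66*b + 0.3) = 6.7562*b^3 + 0.2582*b^2 - 0.4728*b - 0.054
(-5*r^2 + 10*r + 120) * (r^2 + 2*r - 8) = -5*r^4 + 180*r^2 + 160*r - 960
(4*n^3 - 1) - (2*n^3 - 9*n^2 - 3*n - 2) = 2*n^3 + 9*n^2 + 3*n + 1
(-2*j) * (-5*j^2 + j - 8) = 10*j^3 - 2*j^2 + 16*j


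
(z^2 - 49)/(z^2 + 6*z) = (z^2 - 49)/(z*(z + 6))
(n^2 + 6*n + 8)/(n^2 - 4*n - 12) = (n + 4)/(n - 6)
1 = 1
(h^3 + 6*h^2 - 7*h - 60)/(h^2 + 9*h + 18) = (h^3 + 6*h^2 - 7*h - 60)/(h^2 + 9*h + 18)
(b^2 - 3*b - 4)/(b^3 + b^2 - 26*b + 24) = (b + 1)/(b^2 + 5*b - 6)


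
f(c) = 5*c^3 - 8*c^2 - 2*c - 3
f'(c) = 15*c^2 - 16*c - 2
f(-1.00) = -14.00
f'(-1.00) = 29.00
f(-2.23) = -93.77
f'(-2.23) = 108.27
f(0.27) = -4.02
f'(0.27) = -5.23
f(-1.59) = -40.14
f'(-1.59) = 61.36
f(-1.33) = -26.25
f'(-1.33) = 45.81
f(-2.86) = -179.69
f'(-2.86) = 166.45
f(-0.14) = -2.89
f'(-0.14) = 0.53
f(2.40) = 15.24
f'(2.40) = 46.00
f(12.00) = 7461.00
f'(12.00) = 1966.00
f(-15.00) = -18648.00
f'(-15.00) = 3613.00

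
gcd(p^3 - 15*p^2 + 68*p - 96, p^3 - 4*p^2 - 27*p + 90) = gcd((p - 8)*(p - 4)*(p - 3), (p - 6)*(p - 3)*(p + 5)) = p - 3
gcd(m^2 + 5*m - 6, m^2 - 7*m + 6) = m - 1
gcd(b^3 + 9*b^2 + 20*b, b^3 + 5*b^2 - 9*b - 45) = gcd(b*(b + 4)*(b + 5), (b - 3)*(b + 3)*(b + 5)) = b + 5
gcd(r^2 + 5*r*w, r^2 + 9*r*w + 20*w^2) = r + 5*w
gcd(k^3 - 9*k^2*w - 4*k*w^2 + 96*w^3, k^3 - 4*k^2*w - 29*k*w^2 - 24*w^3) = -k^2 + 5*k*w + 24*w^2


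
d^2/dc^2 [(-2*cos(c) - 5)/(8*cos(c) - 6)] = 13*(-4*sin(c)^2 + 3*cos(c) - 4)/(4*cos(c) - 3)^3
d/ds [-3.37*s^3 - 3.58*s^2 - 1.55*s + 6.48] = -10.11*s^2 - 7.16*s - 1.55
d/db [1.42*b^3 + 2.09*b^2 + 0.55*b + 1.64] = 4.26*b^2 + 4.18*b + 0.55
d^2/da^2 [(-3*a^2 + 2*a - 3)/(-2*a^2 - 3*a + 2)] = 2*(-26*a^3 + 72*a^2 + 30*a + 39)/(8*a^6 + 36*a^5 + 30*a^4 - 45*a^3 - 30*a^2 + 36*a - 8)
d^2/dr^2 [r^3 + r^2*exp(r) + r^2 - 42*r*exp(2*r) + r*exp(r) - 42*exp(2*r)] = r^2*exp(r) - 168*r*exp(2*r) + 5*r*exp(r) + 6*r - 336*exp(2*r) + 4*exp(r) + 2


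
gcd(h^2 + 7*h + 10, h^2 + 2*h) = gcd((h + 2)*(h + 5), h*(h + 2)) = h + 2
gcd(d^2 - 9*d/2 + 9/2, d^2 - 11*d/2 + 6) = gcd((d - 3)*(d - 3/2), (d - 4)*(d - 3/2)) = d - 3/2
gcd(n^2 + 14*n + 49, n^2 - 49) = n + 7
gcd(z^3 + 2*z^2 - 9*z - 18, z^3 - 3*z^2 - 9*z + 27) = z^2 - 9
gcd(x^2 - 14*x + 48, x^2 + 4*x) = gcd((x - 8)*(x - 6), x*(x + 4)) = 1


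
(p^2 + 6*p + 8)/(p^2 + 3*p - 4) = (p + 2)/(p - 1)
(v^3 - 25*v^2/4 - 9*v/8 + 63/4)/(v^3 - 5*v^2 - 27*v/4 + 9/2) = (4*v - 7)/(2*(2*v - 1))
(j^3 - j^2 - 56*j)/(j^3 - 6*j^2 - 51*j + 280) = j/(j - 5)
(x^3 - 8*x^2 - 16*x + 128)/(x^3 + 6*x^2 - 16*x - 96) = (x - 8)/(x + 6)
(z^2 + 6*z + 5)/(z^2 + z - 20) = (z + 1)/(z - 4)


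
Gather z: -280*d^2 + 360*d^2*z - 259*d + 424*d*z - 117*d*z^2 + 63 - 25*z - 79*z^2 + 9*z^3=-280*d^2 - 259*d + 9*z^3 + z^2*(-117*d - 79) + z*(360*d^2 + 424*d - 25) + 63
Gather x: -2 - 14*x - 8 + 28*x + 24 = 14*x + 14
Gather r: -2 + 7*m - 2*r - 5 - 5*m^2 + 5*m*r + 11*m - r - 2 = -5*m^2 + 18*m + r*(5*m - 3) - 9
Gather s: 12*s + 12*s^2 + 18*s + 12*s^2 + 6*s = 24*s^2 + 36*s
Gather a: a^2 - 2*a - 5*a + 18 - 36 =a^2 - 7*a - 18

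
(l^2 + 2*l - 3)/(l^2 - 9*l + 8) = (l + 3)/(l - 8)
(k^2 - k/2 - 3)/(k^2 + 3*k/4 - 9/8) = 4*(k - 2)/(4*k - 3)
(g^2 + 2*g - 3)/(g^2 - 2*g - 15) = (g - 1)/(g - 5)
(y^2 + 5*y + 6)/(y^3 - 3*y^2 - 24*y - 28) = (y + 3)/(y^2 - 5*y - 14)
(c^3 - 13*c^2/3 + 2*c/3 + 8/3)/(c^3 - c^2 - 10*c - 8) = (3*c^2 - c - 2)/(3*(c^2 + 3*c + 2))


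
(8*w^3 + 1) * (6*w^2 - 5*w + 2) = 48*w^5 - 40*w^4 + 16*w^3 + 6*w^2 - 5*w + 2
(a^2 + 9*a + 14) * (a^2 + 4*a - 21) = a^4 + 13*a^3 + 29*a^2 - 133*a - 294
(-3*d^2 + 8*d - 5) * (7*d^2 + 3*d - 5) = -21*d^4 + 47*d^3 + 4*d^2 - 55*d + 25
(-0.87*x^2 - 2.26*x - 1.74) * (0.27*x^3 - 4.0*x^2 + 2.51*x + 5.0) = -0.2349*x^5 + 2.8698*x^4 + 6.3865*x^3 - 3.0626*x^2 - 15.6674*x - 8.7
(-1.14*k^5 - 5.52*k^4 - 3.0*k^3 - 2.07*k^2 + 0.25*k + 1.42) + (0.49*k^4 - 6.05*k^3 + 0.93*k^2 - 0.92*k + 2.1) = -1.14*k^5 - 5.03*k^4 - 9.05*k^3 - 1.14*k^2 - 0.67*k + 3.52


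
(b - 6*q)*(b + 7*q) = b^2 + b*q - 42*q^2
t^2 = t^2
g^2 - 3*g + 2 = (g - 2)*(g - 1)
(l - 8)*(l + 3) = l^2 - 5*l - 24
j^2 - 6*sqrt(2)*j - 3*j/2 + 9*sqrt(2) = (j - 3/2)*(j - 6*sqrt(2))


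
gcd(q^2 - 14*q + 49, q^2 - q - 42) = q - 7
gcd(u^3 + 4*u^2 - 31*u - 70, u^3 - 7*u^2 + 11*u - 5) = u - 5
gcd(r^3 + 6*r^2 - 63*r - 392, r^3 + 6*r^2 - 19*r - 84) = r + 7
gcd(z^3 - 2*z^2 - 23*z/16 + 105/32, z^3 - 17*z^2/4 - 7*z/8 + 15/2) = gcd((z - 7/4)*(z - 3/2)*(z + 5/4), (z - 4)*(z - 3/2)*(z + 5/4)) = z^2 - z/4 - 15/8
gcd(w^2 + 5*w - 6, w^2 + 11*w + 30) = w + 6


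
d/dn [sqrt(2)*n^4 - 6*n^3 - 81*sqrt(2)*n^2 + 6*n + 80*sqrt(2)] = 4*sqrt(2)*n^3 - 18*n^2 - 162*sqrt(2)*n + 6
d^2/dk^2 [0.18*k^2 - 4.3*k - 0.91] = 0.360000000000000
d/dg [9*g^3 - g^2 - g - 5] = 27*g^2 - 2*g - 1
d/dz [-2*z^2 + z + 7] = 1 - 4*z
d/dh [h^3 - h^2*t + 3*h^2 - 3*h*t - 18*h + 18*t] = 3*h^2 - 2*h*t + 6*h - 3*t - 18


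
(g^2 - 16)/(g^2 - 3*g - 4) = (g + 4)/(g + 1)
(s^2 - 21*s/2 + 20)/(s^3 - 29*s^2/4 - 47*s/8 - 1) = 4*(2*s - 5)/(8*s^2 + 6*s + 1)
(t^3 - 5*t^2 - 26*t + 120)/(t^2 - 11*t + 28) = (t^2 - t - 30)/(t - 7)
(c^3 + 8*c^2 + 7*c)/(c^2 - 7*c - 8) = c*(c + 7)/(c - 8)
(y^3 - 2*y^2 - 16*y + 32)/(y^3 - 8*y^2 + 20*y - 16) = (y + 4)/(y - 2)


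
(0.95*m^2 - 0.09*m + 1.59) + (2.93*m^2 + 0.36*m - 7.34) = 3.88*m^2 + 0.27*m - 5.75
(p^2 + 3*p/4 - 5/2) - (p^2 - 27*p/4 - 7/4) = 15*p/2 - 3/4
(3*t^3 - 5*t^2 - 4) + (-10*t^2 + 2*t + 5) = 3*t^3 - 15*t^2 + 2*t + 1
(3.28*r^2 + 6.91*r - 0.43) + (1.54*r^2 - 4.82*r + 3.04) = 4.82*r^2 + 2.09*r + 2.61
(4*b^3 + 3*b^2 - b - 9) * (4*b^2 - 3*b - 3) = 16*b^5 - 25*b^3 - 42*b^2 + 30*b + 27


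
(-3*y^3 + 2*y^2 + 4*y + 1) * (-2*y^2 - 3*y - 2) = 6*y^5 + 5*y^4 - 8*y^3 - 18*y^2 - 11*y - 2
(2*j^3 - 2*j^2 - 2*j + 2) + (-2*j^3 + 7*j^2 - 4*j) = 5*j^2 - 6*j + 2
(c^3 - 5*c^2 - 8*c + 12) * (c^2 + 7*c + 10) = c^5 + 2*c^4 - 33*c^3 - 94*c^2 + 4*c + 120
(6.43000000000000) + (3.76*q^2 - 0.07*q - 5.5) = 3.76*q^2 - 0.07*q + 0.93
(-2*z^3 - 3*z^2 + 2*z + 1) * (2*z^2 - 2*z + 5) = -4*z^5 - 2*z^4 - 17*z^2 + 8*z + 5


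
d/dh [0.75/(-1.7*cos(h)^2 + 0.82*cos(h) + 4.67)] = (0.615 - 2.55*cos(h))*sin(h)/(-1.7*cos(h)^2 + 0.82*cos(h) + 4.67)^2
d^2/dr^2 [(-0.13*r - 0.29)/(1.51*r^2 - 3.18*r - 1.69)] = ((0.13*r + 0.29)*(3.02*r - 3.18)*(6.04*r - 6.36) + (1.1778*r + 0.0489999999999998)*(-1.51*r^2 + 3.18*r + 1.69))/(-1.51*r^2 + 3.18*r + 1.69)^3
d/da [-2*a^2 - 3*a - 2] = -4*a - 3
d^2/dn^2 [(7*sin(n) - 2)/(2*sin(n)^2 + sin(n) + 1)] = (-28*sin(n)^5 + 46*sin(n)^4 + 152*sin(n)^3 - 55*sin(n)^2 - 117*sin(n) - 10)/(sin(n) - cos(2*n) + 2)^3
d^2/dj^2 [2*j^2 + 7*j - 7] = 4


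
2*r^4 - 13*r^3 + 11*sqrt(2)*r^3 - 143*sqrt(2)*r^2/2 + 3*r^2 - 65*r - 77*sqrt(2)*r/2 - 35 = (r - 7)*(r + 5*sqrt(2))*(sqrt(2)*r + 1)*(sqrt(2)*r + sqrt(2)/2)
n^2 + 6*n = n*(n + 6)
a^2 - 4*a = a*(a - 4)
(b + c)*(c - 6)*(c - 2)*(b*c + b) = b^2*c^3 - 7*b^2*c^2 + 4*b^2*c + 12*b^2 + b*c^4 - 7*b*c^3 + 4*b*c^2 + 12*b*c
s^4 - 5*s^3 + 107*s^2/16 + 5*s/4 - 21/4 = (s - 2)^2*(s - 7/4)*(s + 3/4)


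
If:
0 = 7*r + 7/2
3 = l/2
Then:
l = 6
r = -1/2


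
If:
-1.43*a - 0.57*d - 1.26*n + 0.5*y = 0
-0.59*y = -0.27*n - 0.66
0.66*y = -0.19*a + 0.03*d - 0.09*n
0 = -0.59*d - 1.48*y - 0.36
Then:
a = 2.57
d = 0.16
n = -3.12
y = -0.31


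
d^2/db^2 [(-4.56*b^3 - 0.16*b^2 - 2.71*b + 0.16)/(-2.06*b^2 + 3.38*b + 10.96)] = (-2.8421709430404e-14*b^5 + 1.13686837721616e-13*b^4 + 335.326648*b^3 + 1031.146368*b^2 + 3660.32304*b - 173.224544)/(8.741816*b^6 - 43.030104*b^5 - 68.926776*b^4 + 419.259256*b^3 + 366.717216*b^2 - 1218.033024*b - 1316.532736)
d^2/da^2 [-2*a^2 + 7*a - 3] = -4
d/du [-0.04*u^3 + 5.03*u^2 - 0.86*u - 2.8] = -0.12*u^2 + 10.06*u - 0.86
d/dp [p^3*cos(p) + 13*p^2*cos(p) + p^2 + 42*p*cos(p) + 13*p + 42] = -p^3*sin(p) - 13*p^2*sin(p) + 3*p^2*cos(p) - 42*p*sin(p) + 26*p*cos(p) + 2*p + 42*cos(p) + 13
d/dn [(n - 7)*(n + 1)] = 2*n - 6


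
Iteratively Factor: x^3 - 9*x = (x + 3)*(x^2 - 3*x) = x*(x + 3)*(x - 3)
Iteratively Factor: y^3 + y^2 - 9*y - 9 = (y + 3)*(y^2 - 2*y - 3) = (y - 3)*(y + 3)*(y + 1)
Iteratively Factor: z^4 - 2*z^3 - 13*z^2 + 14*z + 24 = (z - 4)*(z^3 + 2*z^2 - 5*z - 6) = (z - 4)*(z + 1)*(z^2 + z - 6) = (z - 4)*(z - 2)*(z + 1)*(z + 3)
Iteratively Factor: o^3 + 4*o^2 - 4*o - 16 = (o + 4)*(o^2 - 4) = (o + 2)*(o + 4)*(o - 2)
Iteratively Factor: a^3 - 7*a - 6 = (a + 2)*(a^2 - 2*a - 3) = (a + 1)*(a + 2)*(a - 3)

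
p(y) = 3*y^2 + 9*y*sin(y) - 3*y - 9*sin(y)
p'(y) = 9*y*cos(y) + 6*y + 9*sin(y) - 9*cos(y) - 3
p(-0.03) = 0.37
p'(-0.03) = -12.72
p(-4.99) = 37.82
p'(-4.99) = -39.06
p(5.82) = 64.78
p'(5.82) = 66.71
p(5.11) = 28.90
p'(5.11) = 33.69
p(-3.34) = 35.79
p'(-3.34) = 17.03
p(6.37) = 106.81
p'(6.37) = 84.15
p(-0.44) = 7.42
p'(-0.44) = -21.20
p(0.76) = -2.04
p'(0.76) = 6.19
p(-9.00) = 307.09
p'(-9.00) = 21.29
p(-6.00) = 108.40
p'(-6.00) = -96.98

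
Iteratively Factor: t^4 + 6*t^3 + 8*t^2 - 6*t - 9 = (t - 1)*(t^3 + 7*t^2 + 15*t + 9) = (t - 1)*(t + 3)*(t^2 + 4*t + 3) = (t - 1)*(t + 1)*(t + 3)*(t + 3)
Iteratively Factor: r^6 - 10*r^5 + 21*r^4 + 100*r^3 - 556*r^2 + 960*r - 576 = (r - 2)*(r^5 - 8*r^4 + 5*r^3 + 110*r^2 - 336*r + 288) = (r - 2)^2*(r^4 - 6*r^3 - 7*r^2 + 96*r - 144) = (r - 2)^2*(r + 4)*(r^3 - 10*r^2 + 33*r - 36) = (r - 3)*(r - 2)^2*(r + 4)*(r^2 - 7*r + 12) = (r - 4)*(r - 3)*(r - 2)^2*(r + 4)*(r - 3)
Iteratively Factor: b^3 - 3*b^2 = (b)*(b^2 - 3*b) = b*(b - 3)*(b)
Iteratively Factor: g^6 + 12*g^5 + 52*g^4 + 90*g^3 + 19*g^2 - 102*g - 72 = (g + 3)*(g^5 + 9*g^4 + 25*g^3 + 15*g^2 - 26*g - 24) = (g + 1)*(g + 3)*(g^4 + 8*g^3 + 17*g^2 - 2*g - 24) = (g + 1)*(g + 2)*(g + 3)*(g^3 + 6*g^2 + 5*g - 12) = (g + 1)*(g + 2)*(g + 3)^2*(g^2 + 3*g - 4) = (g + 1)*(g + 2)*(g + 3)^2*(g + 4)*(g - 1)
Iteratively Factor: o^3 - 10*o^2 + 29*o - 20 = (o - 5)*(o^2 - 5*o + 4) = (o - 5)*(o - 4)*(o - 1)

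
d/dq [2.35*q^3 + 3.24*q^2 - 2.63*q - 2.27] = 7.05*q^2 + 6.48*q - 2.63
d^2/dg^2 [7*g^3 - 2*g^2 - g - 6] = 42*g - 4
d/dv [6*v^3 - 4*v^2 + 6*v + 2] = 18*v^2 - 8*v + 6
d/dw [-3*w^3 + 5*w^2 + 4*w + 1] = -9*w^2 + 10*w + 4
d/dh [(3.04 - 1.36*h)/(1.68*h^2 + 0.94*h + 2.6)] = (2.2848*h^2 - 10.2144*h - 6.3936)/(2.8224*h^4 + 3.1584*h^3 + 9.6196*h^2 + 4.888*h + 6.76)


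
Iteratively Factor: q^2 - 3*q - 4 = (q + 1)*(q - 4)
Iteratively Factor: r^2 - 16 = (r - 4)*(r + 4)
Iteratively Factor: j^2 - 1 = (j + 1)*(j - 1)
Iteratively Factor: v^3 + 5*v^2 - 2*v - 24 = (v - 2)*(v^2 + 7*v + 12) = (v - 2)*(v + 3)*(v + 4)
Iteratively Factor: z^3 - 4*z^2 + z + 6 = (z + 1)*(z^2 - 5*z + 6) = (z - 3)*(z + 1)*(z - 2)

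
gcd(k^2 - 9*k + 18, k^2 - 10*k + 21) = k - 3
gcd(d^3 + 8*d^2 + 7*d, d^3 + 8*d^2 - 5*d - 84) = d + 7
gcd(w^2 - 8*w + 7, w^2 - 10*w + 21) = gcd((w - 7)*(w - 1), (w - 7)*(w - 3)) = w - 7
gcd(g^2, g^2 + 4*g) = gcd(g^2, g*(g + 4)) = g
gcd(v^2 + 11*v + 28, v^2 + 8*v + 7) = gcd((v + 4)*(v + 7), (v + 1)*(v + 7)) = v + 7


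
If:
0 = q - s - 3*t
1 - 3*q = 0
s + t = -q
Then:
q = 1/3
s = -2/3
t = 1/3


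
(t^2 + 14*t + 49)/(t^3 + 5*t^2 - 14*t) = (t + 7)/(t*(t - 2))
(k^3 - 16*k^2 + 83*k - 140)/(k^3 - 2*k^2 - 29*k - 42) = (k^2 - 9*k + 20)/(k^2 + 5*k + 6)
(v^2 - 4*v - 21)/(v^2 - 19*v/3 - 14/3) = 3*(v + 3)/(3*v + 2)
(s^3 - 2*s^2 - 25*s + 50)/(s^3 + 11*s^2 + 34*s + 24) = (s^3 - 2*s^2 - 25*s + 50)/(s^3 + 11*s^2 + 34*s + 24)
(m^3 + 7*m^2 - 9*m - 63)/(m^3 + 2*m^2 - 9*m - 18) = (m + 7)/(m + 2)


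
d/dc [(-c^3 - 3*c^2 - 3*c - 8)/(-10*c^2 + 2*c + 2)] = (5*c^4 - 2*c^3 - 21*c^2 - 86*c + 5)/(2*(25*c^4 - 10*c^3 - 9*c^2 + 2*c + 1))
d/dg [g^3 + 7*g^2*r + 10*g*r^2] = 3*g^2 + 14*g*r + 10*r^2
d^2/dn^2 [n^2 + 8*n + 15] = 2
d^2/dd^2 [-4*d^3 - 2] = -24*d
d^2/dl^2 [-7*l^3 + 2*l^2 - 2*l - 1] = 4 - 42*l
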